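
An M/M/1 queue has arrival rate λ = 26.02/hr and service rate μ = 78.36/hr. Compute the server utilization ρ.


ρ = λ/μ = 26.02/78.36 = 0.3321

Final: 0.3321


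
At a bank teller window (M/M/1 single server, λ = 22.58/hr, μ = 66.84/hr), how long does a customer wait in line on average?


ρ = 22.58/66.84 = 0.3378
Wq = ρ/(μ−λ) = 0.3378/(66.84 − 22.58) = 0.3378/44.26 = 0.007633 hr

Final: 0.007633 hr


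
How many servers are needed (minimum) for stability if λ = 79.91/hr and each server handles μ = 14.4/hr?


Stability requires cμ > λ ⇔ c > λ/μ.
λ/μ = 79.91/14.4 = 5.5493
Minimum integer c = ⌊5.5493⌋ + 1 = 6
Check: 6·14.4 = 86.40 > 79.91, while 5·14.4 = 72.00 ≤ 79.91

Final: 6 servers


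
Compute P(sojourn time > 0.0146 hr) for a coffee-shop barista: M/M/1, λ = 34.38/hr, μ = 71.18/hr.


W ~ Exponential(μ−λ) for M/M/1.
μ − λ = 71.18 − 34.38 = 36.8000
P(W > t) = e^{−(μ−λ)t} = e^{−0.5373} = 0.584335

Final: 0.584335


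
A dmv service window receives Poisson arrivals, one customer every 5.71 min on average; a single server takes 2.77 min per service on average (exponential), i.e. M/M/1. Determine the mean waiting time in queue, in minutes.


λ = 60/5.71 = 10.5079 /hr
μ = 60/2.77 = 21.6606 /hr
ρ = λ/μ = 10.5079/21.6606 = 0.4851
Wq = ρ/(μ−λ) = 0.4851/(21.6606−10.5079) = 0.04350 hr
In minutes: 0.04350·60 = 2.610 min

Final: 2.610 min


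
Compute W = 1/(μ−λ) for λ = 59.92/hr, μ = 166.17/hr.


W = 1/(μ−λ) = 1/(166.17 − 59.92) = 1/106.25 = 0.009412 hr

Final: 0.009412 hr


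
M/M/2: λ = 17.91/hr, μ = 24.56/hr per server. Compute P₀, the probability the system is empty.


a = λ/μ = 17.91/24.56 = 0.7292; ρ = a/c = 0.3646
Σ_{k=0}^{1} a^k/k! (terms k=0..1) = 1.00000 + 0.72923 = 1.72923
Tail: a^2/(2!(1−ρ)) = 0.53178/(2·0.6354) = 0.41847
P₀ = 1/(1.72923 + 0.41847) = 1/2.14771 = 0.465612

Final: 0.465612


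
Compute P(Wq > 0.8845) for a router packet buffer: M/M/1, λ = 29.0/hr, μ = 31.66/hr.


ρ = 29.0/31.66 = 0.9160
P(Wq > t) = ρ·e^{−(μ−λ)t} = 0.9160·e^{−2.3528}
= 0.9160·0.095105 = 0.087115

Final: 0.087115


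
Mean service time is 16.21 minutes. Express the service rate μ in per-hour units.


μ = 1/(service time) in consistent units.
1 hour = 60 min, so μ = 60/16.21 = 3.7014 per hour

Final: 3.7014 /hr


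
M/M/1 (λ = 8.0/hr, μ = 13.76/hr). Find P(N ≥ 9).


ρ = 8.0/13.76 = 0.5814
P(N ≥ n) = ρ^n = 0.5814^9 = 0.007590

Final: 0.007590


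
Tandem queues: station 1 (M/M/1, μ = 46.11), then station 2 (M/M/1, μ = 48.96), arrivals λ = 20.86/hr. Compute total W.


Each node sees arrival rate λ = 20.86/hr (tandem ⇒ throughput preserved).
W₁ = 1/(μ₁−λ) = 1/(46.11−20.86) = 0.03960 hr
W₂ = 1/(μ₂−λ) = 1/(48.96−20.86) = 0.03559 hr
W_total = W₁ + W₂ = 0.03960 + 0.03559 = 0.07519 hr

Final: 0.07519 hr


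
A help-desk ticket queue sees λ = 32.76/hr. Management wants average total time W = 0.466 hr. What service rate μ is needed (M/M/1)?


W = 1/(μ−λ) ⇒ μ − λ = 1/W = 1/0.466 = 2.1459
μ = λ + 1/W = 32.76 + 2.1459 = 34.9059 per hr

Final: 34.9059 /hr


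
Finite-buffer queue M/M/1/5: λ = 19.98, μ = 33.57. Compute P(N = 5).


ρ = λ/μ = 19.98/33.57 = 0.5952
P_K = (1−ρ)ρ^K/(1−ρ^(K+1)) = (0.4048·0.074683)/(1 − 0.044449)
= 0.030234/0.955551 = 0.031640

Final: 0.031640


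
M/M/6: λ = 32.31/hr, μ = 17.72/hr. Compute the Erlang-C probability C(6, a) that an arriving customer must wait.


a = λ/μ = 1.8234; ρ = a/6 = 0.3039
P₀ = 0.161346 (from M/M/c formula)
C(c,a) = [a^c/(c!(1−ρ))]·P₀ = [36.74849/(720·0.6961)]·0.161346
= 0.07332·0.161346 = 0.011830

Final: 0.011830


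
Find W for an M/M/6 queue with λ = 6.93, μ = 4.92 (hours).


a = 1.4085; ρ = 0.2348; P₀ = 0.244460
Lq = P₀·a^c·ρ/(c!(1−ρ)²) = 0.001063
Wq = Lq/λ = 0.001063/6.93 = 0.0001534 hr
W = Wq + 1/μ = 0.0001534 + 0.20325 = 0.20341 hr

Final: 0.20341 hr


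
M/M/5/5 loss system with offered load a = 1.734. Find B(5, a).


B(c,a) = (a^c/c!) / Σ_{k=0}^{c} a^k/k!
a^5/5! = 0.130636
Σ terms (k=0..5): 1.00000 + 1.73400 + 1.50338 + 0.86895 + 0.37669 + 0.13064 = 5.613658
B = 0.130636/5.613658 = 0.023271

Final: 0.023271


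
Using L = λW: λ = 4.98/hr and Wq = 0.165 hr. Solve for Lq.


Lq = λWq = 4.98·0.165 = 0.8217

Final: 0.8217


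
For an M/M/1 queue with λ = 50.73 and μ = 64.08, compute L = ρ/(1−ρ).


ρ = λ/μ = 50.73/64.08 = 0.7917
L = ρ/(1−ρ) = 0.7917/(1 − 0.7917) = 0.7917/0.2083 = 3.8000

Final: 3.8000


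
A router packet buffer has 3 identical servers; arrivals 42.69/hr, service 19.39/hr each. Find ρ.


ρ = λ/(cμ) = 42.69/(3·19.39) = 42.69/58.17 = 0.7339

Final: 0.7339


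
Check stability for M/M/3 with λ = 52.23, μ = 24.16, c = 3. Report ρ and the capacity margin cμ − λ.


Total capacity cμ = 3·24.16 = 72.48/hr
ρ = λ/(cμ) = 52.23/72.48 = 0.7206
Stable ⇔ ρ < 1: YES
Spare capacity = cμ − λ = 72.48 − 52.23 = 20.25/hr

Final: ρ = 0.7206; stable; margin = 20.25/hr


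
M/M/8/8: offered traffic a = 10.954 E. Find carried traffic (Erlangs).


B(8,10.954) = 0.380813 (Erlang-B)
Carried load = a(1 − B) = 10.954·(1 − 0.380813) = 10.954·0.619187 = 6.7826 E

Final: 6.7826 Erlangs


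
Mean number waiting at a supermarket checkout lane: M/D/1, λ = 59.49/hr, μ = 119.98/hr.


ρ = 59.49/119.98 = 0.4958
M/D/1: Lq = ρ²/(2(1−ρ)) = 0.2459/(2·0.5042) = 0.24382

Final: 0.24382


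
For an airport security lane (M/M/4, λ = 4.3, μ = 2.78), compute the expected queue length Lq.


a = λ/μ = 1.5468; ρ = a/4 = 0.3867
P₀ = 0.210587
Lq = P₀·a^c·ρ / (c!·(1−ρ)²) = 0.210587·5.72393·0.3867/(24·0.37615)
= 0.05163

Final: 0.05163


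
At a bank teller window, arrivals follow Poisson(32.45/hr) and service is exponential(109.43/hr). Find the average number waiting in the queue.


ρ = 32.45/109.43 = 0.2965
Lq = ρ²/(1−ρ) = 0.08793/0.7035 = 0.1250

Final: 0.1250


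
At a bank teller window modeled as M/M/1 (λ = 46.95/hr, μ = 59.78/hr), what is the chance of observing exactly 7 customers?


ρ = 46.95/59.78 = 0.7854
P_n = (1−ρ)·ρ^n = (1 − 0.7854)·0.7854^7 = 0.2146·0.184314 = 0.039557

Final: 0.039557


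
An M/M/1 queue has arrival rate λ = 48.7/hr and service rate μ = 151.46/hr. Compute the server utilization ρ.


ρ = λ/μ = 48.7/151.46 = 0.3215

Final: 0.3215


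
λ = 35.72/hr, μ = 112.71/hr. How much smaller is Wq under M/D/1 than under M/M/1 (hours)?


ρ = 35.72/112.71 = 0.3169
Wq(M/M/1) = ρ/(μ−λ) = 0.3169/76.99 = 0.004116 hr
Wq(M/D/1) = ρ/(2(μ−λ)) = 0.002058 hr
Savings = 0.004116 − 0.002058 = 0.002058 hr

Final: 0.002058 hr


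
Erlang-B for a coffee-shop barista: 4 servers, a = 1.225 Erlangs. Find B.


B(c,a) = (a^c/c!) / Σ_{k=0}^{c} a^k/k!
a^4/4! = 0.093828
Σ terms (k=0..4): 1.00000 + 1.22500 + 0.75031 + 0.30638 + 0.09383 = 3.375518
B = 0.093828/3.375518 = 0.027797

Final: 0.027797


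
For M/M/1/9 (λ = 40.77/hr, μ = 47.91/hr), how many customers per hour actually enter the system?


ρ = 0.8510; P_K = (1−ρ)ρ^9/(1−ρ^10) = 0.043545
λ_eff = λ(1 − P_K) = 40.77·(1 − 0.043545) = 40.77·0.956455 = 38.9947 /hr

Final: 38.9947 /hr


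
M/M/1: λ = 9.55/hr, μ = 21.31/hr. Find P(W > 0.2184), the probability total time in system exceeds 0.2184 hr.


W ~ Exponential(μ−λ) for M/M/1.
μ − λ = 21.31 − 9.55 = 11.7600
P(W > t) = e^{−(μ−λ)t} = e^{−2.5684} = 0.076659

Final: 0.076659


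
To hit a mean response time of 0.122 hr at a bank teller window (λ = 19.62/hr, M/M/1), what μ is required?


W = 1/(μ−λ) ⇒ μ − λ = 1/W = 1/0.122 = 8.1967
μ = λ + 1/W = 19.62 + 8.1967 = 27.8167 per hr

Final: 27.8167 /hr


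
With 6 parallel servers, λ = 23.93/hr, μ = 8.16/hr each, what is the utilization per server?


ρ = λ/(cμ) = 23.93/(6·8.16) = 23.93/48.96 = 0.4888

Final: 0.4888


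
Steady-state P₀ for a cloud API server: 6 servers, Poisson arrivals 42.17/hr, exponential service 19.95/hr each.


a = λ/μ = 42.17/19.95 = 2.1138; ρ = a/c = 0.3523
Σ_{k=0}^{5} a^k/k! (terms k=0..5) = 1.00000 + 2.11378 + 2.23404 + 1.57409 + 0.83182 + 0.35166 = 8.10541
Tail: a^6/(6!(1−ρ)) = 89.19987/(720·0.6477) = 0.19127
P₀ = 1/(8.10541 + 0.19127) = 1/8.29668 = 0.120530

Final: 0.120530


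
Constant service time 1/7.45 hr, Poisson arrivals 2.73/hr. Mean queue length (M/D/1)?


ρ = 2.73/7.45 = 0.3664
M/D/1: Lq = ρ²/(2(1−ρ)) = 0.1343/(2·0.6336) = 0.10597

Final: 0.10597


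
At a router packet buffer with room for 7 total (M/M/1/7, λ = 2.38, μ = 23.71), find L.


ρ = 2.38/23.71 = 0.1004
L = ρ[1 − (K+1)ρ^K + Kρ^(K+1)] / [(1−ρ)(1−ρ^(K+1))]
Numerator: 0.1004·(1 − 8·0.0000001027 + 7·0.00000001031) = 0.100380
Denominator: (0.8996)·(1.000000) = 0.899620
L = 0.100380/0.899620 = 0.1116

Final: 0.1116


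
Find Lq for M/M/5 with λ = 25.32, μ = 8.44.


a = λ/μ = 3.0000; ρ = a/5 = 0.6000
P₀ = 0.046647
Lq = P₀·a^c·ρ / (c!·(1−ρ)²) = 0.046647·243.00000·0.6000/(120·0.16000)
= 0.35423

Final: 0.35423


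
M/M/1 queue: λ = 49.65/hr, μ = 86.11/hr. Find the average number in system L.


ρ = λ/μ = 49.65/86.11 = 0.5766
L = ρ/(1−ρ) = 0.5766/(1 − 0.5766) = 0.5766/0.4234 = 1.3618

Final: 1.3618


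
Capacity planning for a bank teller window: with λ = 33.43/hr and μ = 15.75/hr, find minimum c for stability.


Stability requires cμ > λ ⇔ c > λ/μ.
λ/μ = 33.43/15.75 = 2.1225
Minimum integer c = ⌊2.1225⌋ + 1 = 3
Check: 3·15.75 = 47.25 > 33.43, while 2·15.75 = 31.50 ≤ 33.43

Final: 3 servers


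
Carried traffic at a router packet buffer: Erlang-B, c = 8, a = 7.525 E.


B(8,7.525) = 0.208876 (Erlang-B)
Carried load = a(1 − B) = 7.525·(1 − 0.208876) = 7.525·0.791124 = 5.9532 E

Final: 5.9532 Erlangs


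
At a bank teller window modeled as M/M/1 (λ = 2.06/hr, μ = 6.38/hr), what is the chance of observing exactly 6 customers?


ρ = 2.06/6.38 = 0.3229
P_n = (1−ρ)·ρ^n = (1 − 0.3229)·0.3229^6 = 0.6771·0.001133 = 0.0007673

Final: 0.0007673


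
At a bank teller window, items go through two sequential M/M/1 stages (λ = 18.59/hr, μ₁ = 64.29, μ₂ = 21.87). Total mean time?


Each node sees arrival rate λ = 18.59/hr (tandem ⇒ throughput preserved).
W₁ = 1/(μ₁−λ) = 1/(64.29−18.59) = 0.02188 hr
W₂ = 1/(μ₂−λ) = 1/(21.87−18.59) = 0.30488 hr
W_total = W₁ + W₂ = 0.02188 + 0.30488 = 0.32676 hr

Final: 0.32676 hr


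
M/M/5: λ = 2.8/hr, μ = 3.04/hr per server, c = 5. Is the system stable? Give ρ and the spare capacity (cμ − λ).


Total capacity cμ = 5·3.04 = 15.20/hr
ρ = λ/(cμ) = 2.8/15.20 = 0.1842
Stable ⇔ ρ < 1: YES
Spare capacity = cμ − λ = 15.20 − 2.8 = 12.40/hr

Final: ρ = 0.1842; stable; margin = 12.40/hr


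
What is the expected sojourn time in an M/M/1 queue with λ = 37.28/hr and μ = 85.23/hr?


W = 1/(μ−λ) = 1/(85.23 − 37.28) = 1/47.95 = 0.02086 hr

Final: 0.02086 hr


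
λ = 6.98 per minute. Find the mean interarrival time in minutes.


Mean interarrival time = 1/λ = 1/6.98 minute = 0.14327 minute
In minutes: 0.14327 × 1 = 0.1433 min

Final: 0.1433 min


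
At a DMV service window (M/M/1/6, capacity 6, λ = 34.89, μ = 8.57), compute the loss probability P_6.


ρ = λ/μ = 34.89/8.57 = 4.0712
P_K = (1−ρ)ρ^K/(1−ρ^(K+1)) = (-3.0712·4553.243593)/(1 − 18537.067556)
= -13983.823963/-18536.067556 = 0.754412

Final: 0.754412


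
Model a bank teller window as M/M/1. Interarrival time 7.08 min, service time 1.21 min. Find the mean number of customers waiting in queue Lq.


λ = 60/7.08 = 8.4746 /hr
μ = 60/1.21 = 49.5868 /hr
ρ = λ/μ = 8.4746/49.5868 = 0.1709
Lq = ρ²/(1−ρ) = 0.02921/0.8291 = 0.03523

Final: 0.03523


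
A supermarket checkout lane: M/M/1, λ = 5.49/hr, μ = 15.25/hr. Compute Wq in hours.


ρ = 5.49/15.25 = 0.3600
Wq = ρ/(μ−λ) = 0.3600/(15.25 − 5.49) = 0.3600/9.76 = 0.03689 hr

Final: 0.03689 hr


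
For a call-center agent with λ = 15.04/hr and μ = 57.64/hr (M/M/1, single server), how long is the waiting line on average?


ρ = 15.04/57.64 = 0.2609
Lq = ρ²/(1−ρ) = 0.06808/0.7391 = 0.09212

Final: 0.09212


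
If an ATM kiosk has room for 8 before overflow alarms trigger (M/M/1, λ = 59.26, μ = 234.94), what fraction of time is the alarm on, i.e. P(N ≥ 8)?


ρ = 59.26/234.94 = 0.2522
P(N ≥ n) = ρ^n = 0.2522^8 = 0.00001638

Final: 0.00001638


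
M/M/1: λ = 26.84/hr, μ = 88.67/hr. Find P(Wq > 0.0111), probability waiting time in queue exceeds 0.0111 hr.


ρ = 26.84/88.67 = 0.3027
P(Wq > t) = ρ·e^{−(μ−λ)t} = 0.3027·e^{−0.6863}
= 0.3027·0.503429 = 0.152386

Final: 0.152386


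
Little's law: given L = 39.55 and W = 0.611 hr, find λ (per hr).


λ = L/W = 39.55/0.611 = 64.7300 /hr

Final: 64.7300 /hr


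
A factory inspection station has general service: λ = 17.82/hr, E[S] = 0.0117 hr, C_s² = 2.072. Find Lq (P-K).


ρ = λ·E[S] = 17.82·0.0117 = 0.2085
Lq = ρ²(1+C_s²)/(2(1−ρ)) = 0.04347·(1+2.072)/(2·0.7915)
= 0.04347·3.0720/1.5830 = 0.08436

Final: 0.08436


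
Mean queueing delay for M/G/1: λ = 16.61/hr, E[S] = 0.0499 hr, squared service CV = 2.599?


ρ = λ·E[S] = 16.61·0.0499 = 0.8288
E[S²] = E[S]²(1+C_s²) = 0.0499²·(1+2.599) = 0.008962
Wq = λ·E[S²]/(2(1−ρ)) = 16.61·0.008962/(2·0.1712) = 0.43483 hr

Final: 0.43483 hr


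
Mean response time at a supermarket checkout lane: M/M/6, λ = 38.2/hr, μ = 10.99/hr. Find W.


a = 3.4759; ρ = 0.5793; P₀ = 0.029719
Lq = P₀·a^c·ρ/(c!(1−ρ)²) = 0.23828
Wq = Lq/λ = 0.23828/38.2 = 0.006238 hr
W = Wq + 1/μ = 0.006238 + 0.09099 = 0.09723 hr

Final: 0.09723 hr


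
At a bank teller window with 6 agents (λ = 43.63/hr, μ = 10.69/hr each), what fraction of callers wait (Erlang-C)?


a = λ/μ = 4.0814; ρ = a/6 = 0.6802
P₀ = 0.015194 (from M/M/c formula)
C(c,a) = [a^c/(c!(1−ρ))]·P₀ = [4622.16076/(720·0.3198)]·0.015194
= 20.07594·0.015194 = 0.305030

Final: 0.305030


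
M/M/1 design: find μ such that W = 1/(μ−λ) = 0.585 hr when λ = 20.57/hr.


W = 1/(μ−λ) ⇒ μ − λ = 1/W = 1/0.585 = 1.7094
μ = λ + 1/W = 20.57 + 1.7094 = 22.2794 per hr

Final: 22.2794 /hr


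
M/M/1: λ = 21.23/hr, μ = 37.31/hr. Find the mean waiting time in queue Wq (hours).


ρ = 21.23/37.31 = 0.5690
Wq = ρ/(μ−λ) = 0.5690/(37.31 − 21.23) = 0.5690/16.08 = 0.03539 hr

Final: 0.03539 hr


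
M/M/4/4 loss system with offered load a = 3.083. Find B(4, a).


B(c,a) = (a^c/c!) / Σ_{k=0}^{c} a^k/k!
a^4/4! = 3.764288
Σ terms (k=0..4): 1.00000 + 3.08300 + 4.75244 + 4.88393 + 3.76429 = 17.483661
B = 3.764288/17.483661 = 0.215303

Final: 0.215303


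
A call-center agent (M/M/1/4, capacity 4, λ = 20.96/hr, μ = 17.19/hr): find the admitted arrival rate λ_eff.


ρ = 1.2193; P_K = (1−ρ)ρ^4/(1−ρ^5) = 0.285975
λ_eff = λ(1 − P_K) = 20.96·(1 − 0.285975) = 20.96·0.714025 = 14.9660 /hr

Final: 14.9660 /hr


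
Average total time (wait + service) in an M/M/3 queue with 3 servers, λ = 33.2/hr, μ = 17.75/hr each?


a = 1.8704; ρ = 0.6235; P₀ = 0.133047
Lq = P₀·a^c·ρ/(c!(1−ρ)²) = 0.63812
Wq = Lq/λ = 0.63812/33.2 = 0.01922 hr
W = Wq + 1/μ = 0.01922 + 0.05634 = 0.07556 hr

Final: 0.07556 hr


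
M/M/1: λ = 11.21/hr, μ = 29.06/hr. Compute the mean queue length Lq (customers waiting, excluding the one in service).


ρ = 11.21/29.06 = 0.3858
Lq = ρ²/(1−ρ) = 0.1488/0.6142 = 0.2423

Final: 0.2423


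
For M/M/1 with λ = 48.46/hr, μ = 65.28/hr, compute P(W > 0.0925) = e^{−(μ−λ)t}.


W ~ Exponential(μ−λ) for M/M/1.
μ − λ = 65.28 − 48.46 = 16.8200
P(W > t) = e^{−(μ−λ)t} = e^{−1.5558} = 0.211010

Final: 0.211010


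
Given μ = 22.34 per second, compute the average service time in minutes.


Mean service time = 1/μ = 1/22.34 second = 0.04476 second
In minutes: 0.04476 × 0.0166667 = 0.0007460 min

Final: 0.0007460 min


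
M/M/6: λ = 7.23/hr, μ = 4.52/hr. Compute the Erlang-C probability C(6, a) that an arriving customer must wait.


a = λ/μ = 1.5996; ρ = a/6 = 0.2666
P₀ = 0.201910 (from M/M/c formula)
C(c,a) = [a^c/(c!(1−ρ))]·P₀ = [16.74940/(720·0.7334)]·0.201910
= 0.03172·0.201910 = 0.006404

Final: 0.006404


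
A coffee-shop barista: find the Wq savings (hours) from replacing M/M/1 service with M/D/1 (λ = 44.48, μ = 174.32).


ρ = 44.48/174.32 = 0.2552
Wq(M/M/1) = ρ/(μ−λ) = 0.2552/129.84 = 0.001965 hr
Wq(M/D/1) = ρ/(2(μ−λ)) = 0.0009826 hr
Savings = 0.001965 − 0.0009826 = 0.0009826 hr

Final: 0.0009826 hr


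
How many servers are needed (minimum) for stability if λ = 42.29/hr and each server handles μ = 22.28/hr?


Stability requires cμ > λ ⇔ c > λ/μ.
λ/μ = 42.29/22.28 = 1.8981
Minimum integer c = ⌊1.8981⌋ + 1 = 2
Check: 2·22.28 = 44.56 > 42.29, while 1·22.28 = 22.28 ≤ 42.29

Final: 2 servers


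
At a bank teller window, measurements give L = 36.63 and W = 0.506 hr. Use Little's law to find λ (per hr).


λ = L/W = 36.63/0.506 = 72.3913 /hr

Final: 72.3913 /hr


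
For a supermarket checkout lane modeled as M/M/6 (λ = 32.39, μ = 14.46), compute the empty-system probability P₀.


a = λ/μ = 32.39/14.46 = 2.2400; ρ = a/c = 0.3733
Σ_{k=0}^{5} a^k/k! (terms k=0..5) = 1.00000 + 2.23997 + 2.50874 + 1.87317 + 1.04896 + 0.46993 = 9.14077
Tail: a^6/(6!(1−ρ)) = 126.31529/(720·0.6267) = 0.27995
P₀ = 1/(9.14077 + 0.27995) = 1/9.42072 = 0.106149

Final: 0.106149


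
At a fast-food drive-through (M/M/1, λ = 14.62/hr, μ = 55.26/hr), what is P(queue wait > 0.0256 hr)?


ρ = 14.62/55.26 = 0.2646
P(Wq > t) = ρ·e^{−(μ−λ)t} = 0.2646·e^{−1.0404}
= 0.2646·0.353319 = 0.093477

Final: 0.093477


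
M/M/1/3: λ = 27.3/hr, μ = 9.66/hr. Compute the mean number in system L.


ρ = 27.3/9.66 = 2.8261
L = ρ[1 − (K+1)ρ^K + Kρ^(K+1)] / [(1−ρ)(1−ρ^(K+1))]
Numerator: 2.8261·(1 − 4·22.571299 + 3·63.788455) = 288.487428
Denominator: (-1.8261)·(-62.788455) = 114.657178
L = 288.487428/114.657178 = 2.5161

Final: 2.5161


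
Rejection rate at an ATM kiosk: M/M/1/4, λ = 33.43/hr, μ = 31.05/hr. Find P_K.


ρ = λ/μ = 33.43/31.05 = 1.0767
P_K = (1−ρ)ρ^K/(1−ρ^(K+1)) = (-0.07665·1.343690)/(1 − 1.446685)
= -0.102995/-0.446685 = 0.230576

Final: 0.230576


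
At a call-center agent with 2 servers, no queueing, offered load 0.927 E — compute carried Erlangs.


B(2,0.927) = 0.182319 (Erlang-B)
Carried load = a(1 − B) = 0.927·(1 − 0.182319) = 0.927·0.817681 = 0.7580 E

Final: 0.7580 Erlangs


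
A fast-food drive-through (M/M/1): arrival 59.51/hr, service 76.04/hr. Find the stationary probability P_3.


ρ = 59.51/76.04 = 0.7826
P_n = (1−ρ)·ρ^n = (1 − 0.7826)·0.7826^3 = 0.2174·0.479340 = 0.104202

Final: 0.104202


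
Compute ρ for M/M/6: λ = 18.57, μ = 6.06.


ρ = λ/(cμ) = 18.57/(6·6.06) = 18.57/36.36 = 0.5107

Final: 0.5107


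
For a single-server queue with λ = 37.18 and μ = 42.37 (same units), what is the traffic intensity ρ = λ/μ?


ρ = λ/μ = 37.18/42.37 = 0.8775

Final: 0.8775


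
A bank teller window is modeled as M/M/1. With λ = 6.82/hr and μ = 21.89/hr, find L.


ρ = λ/μ = 6.82/21.89 = 0.3116
L = ρ/(1−ρ) = 0.3116/(1 − 0.3116) = 0.3116/0.6884 = 0.4526

Final: 0.4526


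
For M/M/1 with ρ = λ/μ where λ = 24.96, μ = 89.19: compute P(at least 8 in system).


ρ = 24.96/89.19 = 0.2799
P(N ≥ n) = ρ^n = 0.2799^8 = 0.00003762

Final: 0.00003762


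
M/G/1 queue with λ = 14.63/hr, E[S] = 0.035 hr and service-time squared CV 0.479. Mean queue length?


ρ = λ·E[S] = 14.63·0.035 = 0.5121
Lq = ρ²(1+C_s²)/(2(1−ρ)) = 0.2622·(1+0.479)/(2·0.4879)
= 0.2622·1.4790/0.9759 = 0.39736

Final: 0.39736


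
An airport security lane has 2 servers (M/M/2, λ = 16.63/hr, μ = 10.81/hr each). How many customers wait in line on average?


a = λ/μ = 1.5384; ρ = a/2 = 0.7692
P₀ = 0.130458
Lq = P₀·a^c·ρ / (c!·(1−ρ)²) = 0.130458·2.36664·0.7692/(2·0.05327)
= 2.22905

Final: 2.22905


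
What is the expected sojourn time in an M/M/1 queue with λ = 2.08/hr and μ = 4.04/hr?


W = 1/(μ−λ) = 1/(4.04 − 2.08) = 1/1.96 = 0.5102 hr

Final: 0.5102 hr


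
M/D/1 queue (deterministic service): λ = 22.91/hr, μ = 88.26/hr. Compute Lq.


ρ = 22.91/88.26 = 0.2596
M/D/1: Lq = ρ²/(2(1−ρ)) = 0.06738/(2·0.7404) = 0.04550

Final: 0.04550


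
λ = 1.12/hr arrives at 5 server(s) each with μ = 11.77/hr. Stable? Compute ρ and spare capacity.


Total capacity cμ = 5·11.77 = 58.85/hr
ρ = λ/(cμ) = 1.12/58.85 = 0.01903
Stable ⇔ ρ < 1: YES
Spare capacity = cμ − λ = 58.85 − 1.12 = 57.73/hr

Final: ρ = 0.01903; stable; margin = 57.73/hr


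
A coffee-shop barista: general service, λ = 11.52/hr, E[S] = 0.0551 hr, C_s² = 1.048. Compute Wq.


ρ = λ·E[S] = 11.52·0.0551 = 0.6348
E[S²] = E[S]²(1+C_s²) = 0.0551²·(1+1.048) = 0.006218
Wq = λ·E[S²]/(2(1−ρ)) = 11.52·0.006218/(2·0.3652) = 0.09805 hr

Final: 0.09805 hr


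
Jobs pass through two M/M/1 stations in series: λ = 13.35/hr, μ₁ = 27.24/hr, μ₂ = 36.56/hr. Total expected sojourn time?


Each node sees arrival rate λ = 13.35/hr (tandem ⇒ throughput preserved).
W₁ = 1/(μ₁−λ) = 1/(27.24−13.35) = 0.07199 hr
W₂ = 1/(μ₂−λ) = 1/(36.56−13.35) = 0.04308 hr
W_total = W₁ + W₂ = 0.07199 + 0.04308 = 0.11508 hr

Final: 0.11508 hr


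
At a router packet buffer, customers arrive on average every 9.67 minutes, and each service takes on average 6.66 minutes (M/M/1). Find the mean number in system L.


λ = 60/9.67 = 6.2048 /hr
μ = 60/6.66 = 9.0090 /hr
ρ = λ/μ = 6.2048/9.0090 = 0.6887
L = ρ/(1−ρ) = 0.6887/0.3113 = 2.2126

Final: 2.2126


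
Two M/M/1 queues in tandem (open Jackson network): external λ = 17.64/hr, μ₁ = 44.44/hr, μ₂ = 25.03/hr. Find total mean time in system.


Each node sees arrival rate λ = 17.64/hr (tandem ⇒ throughput preserved).
W₁ = 1/(μ₁−λ) = 1/(44.44−17.64) = 0.03731 hr
W₂ = 1/(μ₂−λ) = 1/(25.03−17.64) = 0.13532 hr
W_total = W₁ + W₂ = 0.03731 + 0.13532 = 0.17263 hr

Final: 0.17263 hr


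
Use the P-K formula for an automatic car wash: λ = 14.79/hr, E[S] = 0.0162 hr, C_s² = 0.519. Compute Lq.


ρ = λ·E[S] = 14.79·0.0162 = 0.2396
Lq = ρ²(1+C_s²)/(2(1−ρ)) = 0.05741·(1+0.519)/(2·0.7604)
= 0.05741·1.5190/1.5208 = 0.05734

Final: 0.05734


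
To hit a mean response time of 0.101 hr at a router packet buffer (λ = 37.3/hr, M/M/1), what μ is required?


W = 1/(μ−λ) ⇒ μ − λ = 1/W = 1/0.101 = 9.9010
μ = λ + 1/W = 37.3 + 9.9010 = 47.2010 per hr

Final: 47.2010 /hr


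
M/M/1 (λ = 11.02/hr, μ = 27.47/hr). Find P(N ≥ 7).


ρ = 11.02/27.47 = 0.4012
P(N ≥ n) = ρ^n = 0.4012^7 = 0.001672

Final: 0.001672


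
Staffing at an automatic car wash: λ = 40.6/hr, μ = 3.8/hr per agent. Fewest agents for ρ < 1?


Stability requires cμ > λ ⇔ c > λ/μ.
λ/μ = 40.6/3.8 = 10.6842
Minimum integer c = ⌊10.6842⌋ + 1 = 11
Check: 11·3.8 = 41.80 > 40.6, while 10·3.8 = 38.00 ≤ 40.6

Final: 11 servers


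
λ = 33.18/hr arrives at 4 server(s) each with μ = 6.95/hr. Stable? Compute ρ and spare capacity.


Total capacity cμ = 4·6.95 = 27.80/hr
ρ = λ/(cμ) = 33.18/27.80 = 1.1935
Stable ⇔ ρ < 1: NO
Spare capacity = cμ − λ = 27.80 − 33.18 = -5.38/hr

Final: ρ = 1.1935; unstable; margin = -5.38/hr


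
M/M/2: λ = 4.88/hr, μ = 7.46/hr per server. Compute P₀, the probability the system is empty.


a = λ/μ = 4.88/7.46 = 0.6542; ρ = a/c = 0.3271
Σ_{k=0}^{1} a^k/k! (terms k=0..1) = 1.00000 + 0.65416 = 1.65416
Tail: a^2/(2!(1−ρ)) = 0.42792/(2·0.6729) = 0.31796
P₀ = 1/(1.65416 + 0.31796) = 1/1.97211 = 0.507071

Final: 0.507071


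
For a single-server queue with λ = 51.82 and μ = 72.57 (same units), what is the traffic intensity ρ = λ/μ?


ρ = λ/μ = 51.82/72.57 = 0.7141

Final: 0.7141


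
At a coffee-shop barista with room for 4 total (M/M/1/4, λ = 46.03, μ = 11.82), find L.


ρ = 46.03/11.82 = 3.8942
L = ρ[1 − (K+1)ρ^K + Kρ^(K+1)] / [(1−ρ)(1−ρ^(K+1))]
Numerator: 3.8942·(1 − 5·229.982078 + 4·895.607026) = 9476.719149
Denominator: (-2.8942)·(-894.607026) = 2589.213735
L = 9476.719149/2589.213735 = 3.6601

Final: 3.6601


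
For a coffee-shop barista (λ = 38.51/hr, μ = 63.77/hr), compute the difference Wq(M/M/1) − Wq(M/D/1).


ρ = 38.51/63.77 = 0.6039
Wq(M/M/1) = ρ/(μ−λ) = 0.6039/25.26 = 0.02391 hr
Wq(M/D/1) = ρ/(2(μ−λ)) = 0.01195 hr
Savings = 0.02391 − 0.01195 = 0.01195 hr

Final: 0.01195 hr


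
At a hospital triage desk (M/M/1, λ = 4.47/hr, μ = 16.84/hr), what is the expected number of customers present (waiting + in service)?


ρ = λ/μ = 4.47/16.84 = 0.2654
L = ρ/(1−ρ) = 0.2654/(1 − 0.2654) = 0.2654/0.7346 = 0.3614

Final: 0.3614


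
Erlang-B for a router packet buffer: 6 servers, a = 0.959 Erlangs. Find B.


B(c,a) = (a^c/c!) / Σ_{k=0}^{c} a^k/k!
a^6/6! = 0.001080
Σ terms (k=0..6): 1.00000 + 0.95900 + 0.45984 + 0.14700 + 0.03524 + 0.006759 + 0.001080 = 2.608918
B = 0.001080/2.608918 = 0.0004141

Final: 0.0004141


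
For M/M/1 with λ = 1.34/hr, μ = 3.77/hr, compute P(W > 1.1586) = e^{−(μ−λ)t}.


W ~ Exponential(μ−λ) for M/M/1.
μ − λ = 3.77 − 1.34 = 2.4300
P(W > t) = e^{−(μ−λ)t} = e^{−2.8154} = 0.059881

Final: 0.059881


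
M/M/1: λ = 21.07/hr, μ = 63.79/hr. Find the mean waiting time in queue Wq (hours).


ρ = 21.07/63.79 = 0.3303
Wq = ρ/(μ−λ) = 0.3303/(63.79 − 21.07) = 0.3303/42.72 = 0.007732 hr

Final: 0.007732 hr


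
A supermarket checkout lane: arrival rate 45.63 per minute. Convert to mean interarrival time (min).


Mean interarrival time = 1/λ = 1/45.63 minute = 0.02192 minute
In minutes: 0.02192 × 1 = 0.02192 min

Final: 0.02192 min


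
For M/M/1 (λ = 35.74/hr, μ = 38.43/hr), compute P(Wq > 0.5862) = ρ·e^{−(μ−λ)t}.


ρ = 35.74/38.43 = 0.9300
P(Wq > t) = ρ·e^{−(μ−λ)t} = 0.9300·e^{−1.5769}
= 0.9300·0.206619 = 0.192156

Final: 0.192156


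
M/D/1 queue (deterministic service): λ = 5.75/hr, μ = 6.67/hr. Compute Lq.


ρ = 5.75/6.67 = 0.8621
M/D/1: Lq = ρ²/(2(1−ρ)) = 0.7432/(2·0.1379) = 2.69397

Final: 2.69397


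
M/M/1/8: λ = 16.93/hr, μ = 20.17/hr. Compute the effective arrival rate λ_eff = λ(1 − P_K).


ρ = 0.8394; P_K = (1−ρ)ρ^8/(1−ρ^9) = 0.049896
λ_eff = λ(1 − P_K) = 16.93·(1 − 0.049896) = 16.93·0.950104 = 16.0853 /hr

Final: 16.0853 /hr


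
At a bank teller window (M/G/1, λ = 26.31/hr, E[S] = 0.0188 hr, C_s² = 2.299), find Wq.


ρ = λ·E[S] = 26.31·0.0188 = 0.4946
E[S²] = E[S]²(1+C_s²) = 0.0188²·(1+2.299) = 0.001166
Wq = λ·E[S²]/(2(1−ρ)) = 26.31·0.001166/(2·0.5054) = 0.03035 hr

Final: 0.03035 hr


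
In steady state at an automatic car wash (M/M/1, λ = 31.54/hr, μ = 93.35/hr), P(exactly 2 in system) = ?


ρ = 31.54/93.35 = 0.3379
P_n = (1−ρ)·ρ^n = (1 − 0.3379)·0.3379^2 = 0.6621·0.114155 = 0.075586

Final: 0.075586


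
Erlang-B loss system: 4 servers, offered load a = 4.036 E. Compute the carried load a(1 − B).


B(4,4.036) = 0.314143 (Erlang-B)
Carried load = a(1 − B) = 4.036·(1 − 0.314143) = 4.036·0.685857 = 2.7681 E

Final: 2.7681 Erlangs


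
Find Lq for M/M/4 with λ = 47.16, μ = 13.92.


a = λ/μ = 3.3879; ρ = a/4 = 0.8470
P₀ = 0.019054
Lq = P₀·a^c·ρ / (c!·(1−ρ)²) = 0.019054·131.74624·0.8470/(24·0.02341)
= 3.78360

Final: 3.78360


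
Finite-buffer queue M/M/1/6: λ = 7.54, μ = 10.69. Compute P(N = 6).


ρ = λ/μ = 7.54/10.69 = 0.7053
P_K = (1−ρ)ρ^K/(1−ρ^(K+1)) = (0.2947·0.123129)/(1 − 0.086847)
= 0.036282/0.913153 = 0.039733

Final: 0.039733


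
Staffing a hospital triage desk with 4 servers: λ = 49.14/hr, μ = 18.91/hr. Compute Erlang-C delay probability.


a = λ/μ = 2.5986; ρ = a/4 = 0.6497
P₀ = 0.065261 (from M/M/c formula)
C(c,a) = [a^c/(c!(1−ρ))]·P₀ = [45.60101/(24·0.3503)]·0.065261
= 5.42337·0.065261 = 0.353934

Final: 0.353934


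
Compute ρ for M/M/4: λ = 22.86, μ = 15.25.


ρ = λ/(cμ) = 22.86/(4·15.25) = 22.86/61.00 = 0.3748

Final: 0.3748


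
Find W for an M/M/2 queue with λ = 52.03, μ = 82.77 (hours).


a = 0.6286; ρ = 0.3143; P₀ = 0.521717
Lq = P₀·a^c·ρ/(c!(1−ρ)²) = 0.06891
Wq = Lq/λ = 0.06891/52.03 = 0.001324 hr
W = Wq + 1/μ = 0.001324 + 0.01208 = 0.01341 hr

Final: 0.01341 hr


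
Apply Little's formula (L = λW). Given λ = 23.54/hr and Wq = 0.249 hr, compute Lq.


Lq = λWq = 23.54·0.249 = 5.8615

Final: 5.8615


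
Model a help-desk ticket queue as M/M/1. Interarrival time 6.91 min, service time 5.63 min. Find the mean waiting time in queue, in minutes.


λ = 60/6.91 = 8.6831 /hr
μ = 60/5.63 = 10.6572 /hr
ρ = λ/μ = 8.6831/10.6572 = 0.8148
Wq = ρ/(μ−λ) = 0.8148/(10.6572−8.6831) = 0.41272 hr
In minutes: 0.41272·60 = 24.763 min

Final: 24.763 min


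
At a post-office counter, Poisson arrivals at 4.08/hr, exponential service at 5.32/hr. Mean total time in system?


W = 1/(μ−λ) = 1/(5.32 − 4.08) = 1/1.24 = 0.8065 hr

Final: 0.8065 hr


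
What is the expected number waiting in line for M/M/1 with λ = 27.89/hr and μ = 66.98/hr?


ρ = 27.89/66.98 = 0.4164
Lq = ρ²/(1−ρ) = 0.1734/0.5836 = 0.2971

Final: 0.2971


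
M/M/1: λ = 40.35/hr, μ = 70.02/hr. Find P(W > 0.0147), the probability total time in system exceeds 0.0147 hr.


W ~ Exponential(μ−λ) for M/M/1.
μ − λ = 70.02 − 40.35 = 29.6700
P(W > t) = e^{−(μ−λ)t} = e^{−0.4361} = 0.646521

Final: 0.646521


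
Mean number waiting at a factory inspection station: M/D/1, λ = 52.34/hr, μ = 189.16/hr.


ρ = 52.34/189.16 = 0.2767
M/D/1: Lq = ρ²/(2(1−ρ)) = 0.07656/(2·0.7233) = 0.05292

Final: 0.05292


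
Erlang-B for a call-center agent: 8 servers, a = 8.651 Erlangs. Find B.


B(c,a) = (a^c/c!) / Σ_{k=0}^{c} a^k/k!
a^8/8! = 778.054417
Σ terms (k=0..8): 1.00000 + 8.65100 + 37.41990 + 107.90652 + 233.37483 + 403.78512 + 582.19085 + 719.50472 + 778.05442 = 2871.887357
B = 778.054417/2871.887357 = 0.270921

Final: 0.270921


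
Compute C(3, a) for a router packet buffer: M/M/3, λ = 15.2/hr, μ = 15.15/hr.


a = λ/μ = 1.0033; ρ = a/3 = 0.3344
P₀ = 0.362384 (from M/M/c formula)
C(c,a) = [a^c/(c!(1−ρ))]·P₀ = [1.00993/(6·0.6656)]·0.362384
= 0.25290·0.362384 = 0.091647

Final: 0.091647


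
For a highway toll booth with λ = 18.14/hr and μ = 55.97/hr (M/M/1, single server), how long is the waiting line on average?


ρ = 18.14/55.97 = 0.3241
Lq = ρ²/(1−ρ) = 0.1050/0.6759 = 0.1554

Final: 0.1554


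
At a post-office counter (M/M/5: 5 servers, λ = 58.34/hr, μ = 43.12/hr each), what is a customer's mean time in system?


a = 1.3530; ρ = 0.2706; P₀ = 0.258237
Lq = P₀·a^c·ρ/(c!(1−ρ)²) = 0.004962
Wq = Lq/λ = 0.004962/58.34 = 0.00008505 hr
W = Wq + 1/μ = 0.00008505 + 0.02319 = 0.02328 hr

Final: 0.02328 hr


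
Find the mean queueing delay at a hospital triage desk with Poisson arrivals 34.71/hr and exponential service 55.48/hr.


ρ = 34.71/55.48 = 0.6256
Wq = ρ/(μ−λ) = 0.6256/(55.48 − 34.71) = 0.6256/20.77 = 0.03012 hr

Final: 0.03012 hr


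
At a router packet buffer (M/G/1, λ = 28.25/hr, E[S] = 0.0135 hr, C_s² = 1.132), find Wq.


ρ = λ·E[S] = 28.25·0.0135 = 0.3814
E[S²] = E[S]²(1+C_s²) = 0.0135²·(1+1.132) = 0.0003886
Wq = λ·E[S²]/(2(1−ρ)) = 28.25·0.0003886/(2·0.6186) = 0.008872 hr

Final: 0.008872 hr


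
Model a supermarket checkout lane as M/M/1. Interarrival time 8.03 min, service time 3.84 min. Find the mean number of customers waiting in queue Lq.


λ = 60/8.03 = 7.4720 /hr
μ = 60/3.84 = 15.6250 /hr
ρ = λ/μ = 7.4720/15.6250 = 0.4782
Lq = ρ²/(1−ρ) = 0.2287/0.5218 = 0.4383

Final: 0.4383


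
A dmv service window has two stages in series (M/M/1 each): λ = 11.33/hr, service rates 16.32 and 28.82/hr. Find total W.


Each node sees arrival rate λ = 11.33/hr (tandem ⇒ throughput preserved).
W₁ = 1/(μ₁−λ) = 1/(16.32−11.33) = 0.20040 hr
W₂ = 1/(μ₂−λ) = 1/(28.82−11.33) = 0.05718 hr
W_total = W₁ + W₂ = 0.20040 + 0.05718 = 0.25758 hr

Final: 0.25758 hr


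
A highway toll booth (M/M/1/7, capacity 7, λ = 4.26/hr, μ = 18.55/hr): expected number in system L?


ρ = 4.26/18.55 = 0.2296
L = ρ[1 − (K+1)ρ^K + Kρ^(K+1)] / [(1−ρ)(1−ρ^(K+1))]
Numerator: 0.2296·(1 − 8·0.00003369 + 7·0.000007736) = 0.229600
Denominator: (0.7704)·(0.999992) = 0.770344
L = 0.229600/0.770344 = 0.2980

Final: 0.2980


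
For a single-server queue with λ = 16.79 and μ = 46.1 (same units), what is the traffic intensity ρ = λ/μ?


ρ = λ/μ = 16.79/46.1 = 0.3642

Final: 0.3642


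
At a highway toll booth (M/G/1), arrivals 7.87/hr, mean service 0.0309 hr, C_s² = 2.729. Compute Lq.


ρ = λ·E[S] = 7.87·0.0309 = 0.2432
Lq = ρ²(1+C_s²)/(2(1−ρ)) = 0.05914·(1+2.729)/(2·0.7568)
= 0.05914·3.7290/1.5136 = 0.14569

Final: 0.14569


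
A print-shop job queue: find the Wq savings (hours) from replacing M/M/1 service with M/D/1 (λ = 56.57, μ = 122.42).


ρ = 56.57/122.42 = 0.4621
Wq(M/M/1) = ρ/(μ−λ) = 0.4621/65.85 = 0.007017 hr
Wq(M/D/1) = ρ/(2(μ−λ)) = 0.003509 hr
Savings = 0.007017 − 0.003509 = 0.003509 hr

Final: 0.003509 hr


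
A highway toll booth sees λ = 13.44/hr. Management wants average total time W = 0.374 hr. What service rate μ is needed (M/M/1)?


W = 1/(μ−λ) ⇒ μ − λ = 1/W = 1/0.374 = 2.6738
μ = λ + 1/W = 13.44 + 2.6738 = 16.1138 per hr

Final: 16.1138 /hr


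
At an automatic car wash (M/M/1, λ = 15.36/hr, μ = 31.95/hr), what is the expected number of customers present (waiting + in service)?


ρ = λ/μ = 15.36/31.95 = 0.4808
L = ρ/(1−ρ) = 0.4808/(1 − 0.4808) = 0.4808/0.5192 = 0.9259

Final: 0.9259


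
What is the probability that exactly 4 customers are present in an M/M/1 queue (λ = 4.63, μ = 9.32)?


ρ = 4.63/9.32 = 0.4968
P_n = (1−ρ)·ρ^n = (1 − 0.4968)·0.4968^4 = 0.5032·0.060906 = 0.030649

Final: 0.030649


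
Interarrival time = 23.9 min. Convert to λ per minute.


λ = 1/(interarrival time) in consistent units.
1 minute = 1 min, so λ = 1/23.9 = 0.04184 per minute

Final: 0.04184 /min


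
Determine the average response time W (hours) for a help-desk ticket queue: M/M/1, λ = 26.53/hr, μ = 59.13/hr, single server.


W = 1/(μ−λ) = 1/(59.13 − 26.53) = 1/32.60 = 0.03067 hr

Final: 0.03067 hr


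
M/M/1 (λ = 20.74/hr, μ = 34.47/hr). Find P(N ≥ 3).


ρ = 20.74/34.47 = 0.6017
P(N ≥ n) = ρ^n = 0.6017^3 = 0.217822

Final: 0.217822


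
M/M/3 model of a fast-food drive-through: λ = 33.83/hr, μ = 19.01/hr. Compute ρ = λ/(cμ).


ρ = λ/(cμ) = 33.83/(3·19.01) = 33.83/57.03 = 0.5932

Final: 0.5932


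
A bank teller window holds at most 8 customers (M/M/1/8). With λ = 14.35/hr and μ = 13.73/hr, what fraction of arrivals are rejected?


ρ = λ/μ = 14.35/13.73 = 1.0452
P_K = (1−ρ)ρ^K/(1−ρ^(K+1)) = (-0.04516·1.423806)/(1 − 1.488101)
= -0.064294/-0.488101 = 0.131723

Final: 0.131723


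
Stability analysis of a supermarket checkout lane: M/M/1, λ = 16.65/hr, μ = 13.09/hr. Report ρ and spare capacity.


Total capacity cμ = 1·13.09 = 13.09/hr
ρ = λ/(cμ) = 16.65/13.09 = 1.2720
Stable ⇔ ρ < 1: NO
Spare capacity = cμ − λ = 13.09 − 16.65 = -3.56/hr

Final: ρ = 1.2720; unstable; margin = -3.56/hr


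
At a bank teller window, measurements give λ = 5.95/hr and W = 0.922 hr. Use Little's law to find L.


L = λW = 5.95·0.922 = 5.4859

Final: 5.4859


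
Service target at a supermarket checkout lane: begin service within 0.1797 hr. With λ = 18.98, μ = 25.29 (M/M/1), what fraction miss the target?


ρ = 18.98/25.29 = 0.7505
P(Wq > t) = ρ·e^{−(μ−λ)t} = 0.7505·e^{−1.1339}
= 0.7505·0.321774 = 0.241489

Final: 0.241489


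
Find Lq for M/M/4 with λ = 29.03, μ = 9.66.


a = λ/μ = 3.0052; ρ = a/4 = 0.7513
P₀ = 0.037442
Lq = P₀·a^c·ρ / (c!·(1−ρ)²) = 0.037442·81.56045·0.7513/(24·0.06185)
= 1.54547

Final: 1.54547


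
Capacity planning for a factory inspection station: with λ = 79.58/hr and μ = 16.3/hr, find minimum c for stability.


Stability requires cμ > λ ⇔ c > λ/μ.
λ/μ = 79.58/16.3 = 4.8822
Minimum integer c = ⌊4.8822⌋ + 1 = 5
Check: 5·16.3 = 81.50 > 79.58, while 4·16.3 = 65.20 ≤ 79.58

Final: 5 servers


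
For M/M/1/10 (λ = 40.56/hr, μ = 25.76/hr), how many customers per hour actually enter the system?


ρ = 1.5745; P_K = (1−ρ)ρ^10/(1−ρ^11) = 0.367383
λ_eff = λ(1 − P_K) = 40.56·(1 − 0.367383) = 40.56·0.632617 = 25.6589 /hr

Final: 25.6589 /hr


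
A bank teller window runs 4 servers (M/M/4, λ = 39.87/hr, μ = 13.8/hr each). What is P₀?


a = λ/μ = 39.87/13.8 = 2.8891; ρ = a/c = 0.7223
Σ_{k=0}^{3} a^k/k! (terms k=0..3) = 1.00000 + 2.88913 + 4.17354 + 4.01930 = 12.08197
Tail: a^4/(4!(1−ρ)) = 69.67366/(24·0.2777) = 10.45332
P₀ = 1/(12.08197 + 10.45332) = 1/22.53529 = 0.044375

Final: 0.044375


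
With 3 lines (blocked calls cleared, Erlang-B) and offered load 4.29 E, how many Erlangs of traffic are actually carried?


B(3,4.29) = 0.475894 (Erlang-B)
Carried load = a(1 − B) = 4.29·(1 − 0.475894) = 4.29·0.524106 = 2.2484 E

Final: 2.2484 Erlangs


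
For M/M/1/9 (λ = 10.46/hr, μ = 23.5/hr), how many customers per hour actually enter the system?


ρ = 0.4451; P_K = (1−ρ)ρ^9/(1−ρ^10) = 0.0003806
λ_eff = λ(1 − P_K) = 10.46·(1 − 0.0003806) = 10.46·0.999619 = 10.4560 /hr

Final: 10.4560 /hr


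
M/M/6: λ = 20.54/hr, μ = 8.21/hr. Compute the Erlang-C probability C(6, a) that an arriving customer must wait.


a = λ/μ = 2.5018; ρ = a/6 = 0.4170
P₀ = 0.081469 (from M/M/c formula)
C(c,a) = [a^c/(c!(1−ρ))]·P₀ = [245.21311/(720·0.5830)]·0.081469
= 0.58415·0.081469 = 0.047590

Final: 0.047590


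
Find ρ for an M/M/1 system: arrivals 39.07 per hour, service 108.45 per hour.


ρ = λ/μ = 39.07/108.45 = 0.3603

Final: 0.3603


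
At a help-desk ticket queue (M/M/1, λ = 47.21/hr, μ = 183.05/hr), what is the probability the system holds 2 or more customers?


ρ = 47.21/183.05 = 0.2579
P(N ≥ n) = ρ^n = 0.2579^2 = 0.066516

Final: 0.066516


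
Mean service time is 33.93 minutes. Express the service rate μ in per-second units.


μ = 1/(service time) in consistent units.
1 second = 0.0166667 min, so μ = 0.0166667/33.93 = 0.0004912 per second

Final: 0.0004912 /sec


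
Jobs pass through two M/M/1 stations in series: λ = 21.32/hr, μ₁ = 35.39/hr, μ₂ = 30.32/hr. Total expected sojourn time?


Each node sees arrival rate λ = 21.32/hr (tandem ⇒ throughput preserved).
W₁ = 1/(μ₁−λ) = 1/(35.39−21.32) = 0.07107 hr
W₂ = 1/(μ₂−λ) = 1/(30.32−21.32) = 0.11111 hr
W_total = W₁ + W₂ = 0.07107 + 0.11111 = 0.18218 hr

Final: 0.18218 hr


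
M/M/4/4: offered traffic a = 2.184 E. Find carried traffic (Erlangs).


B(4,2.184) = 0.114863 (Erlang-B)
Carried load = a(1 − B) = 2.184·(1 − 0.114863) = 2.184·0.885137 = 1.9331 E

Final: 1.9331 Erlangs


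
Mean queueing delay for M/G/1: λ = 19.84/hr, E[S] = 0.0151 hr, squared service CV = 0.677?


ρ = λ·E[S] = 19.84·0.0151 = 0.2996
E[S²] = E[S]²(1+C_s²) = 0.0151²·(1+0.677) = 0.0003824
Wq = λ·E[S²]/(2(1−ρ)) = 19.84·0.0003824/(2·0.7004) = 0.005416 hr

Final: 0.005416 hr
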